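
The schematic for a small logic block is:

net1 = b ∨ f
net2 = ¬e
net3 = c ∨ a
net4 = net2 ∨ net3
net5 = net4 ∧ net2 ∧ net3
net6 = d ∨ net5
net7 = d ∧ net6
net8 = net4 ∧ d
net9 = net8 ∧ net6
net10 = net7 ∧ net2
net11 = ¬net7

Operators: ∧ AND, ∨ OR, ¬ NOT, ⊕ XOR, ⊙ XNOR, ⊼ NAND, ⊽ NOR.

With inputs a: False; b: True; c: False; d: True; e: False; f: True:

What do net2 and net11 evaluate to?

net2 = NOT e = NOT False = True
net3 = c OR a = False OR False = False
net4 = net2 OR net3 = True OR False = True
net5 = net4 AND net2 AND net3 = True AND True AND False = False
net6 = d OR net5 = True OR False = True
net7 = d AND net6 = True AND True = True
net11 = NOT net7 = NOT True = False

net2 = True; net11 = False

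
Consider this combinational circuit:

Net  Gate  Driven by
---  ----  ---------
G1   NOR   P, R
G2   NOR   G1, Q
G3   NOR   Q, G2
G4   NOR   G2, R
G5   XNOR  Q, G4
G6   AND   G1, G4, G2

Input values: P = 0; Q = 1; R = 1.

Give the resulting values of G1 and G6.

G1 = 0  G6 = 0

G1 = P NOR R = 0 NOR 1 = 0
G2 = G1 NOR Q = 0 NOR 1 = 0
G4 = G2 NOR R = 0 NOR 1 = 0
G6 = G1 AND G4 AND G2 = 0 AND 0 AND 0 = 0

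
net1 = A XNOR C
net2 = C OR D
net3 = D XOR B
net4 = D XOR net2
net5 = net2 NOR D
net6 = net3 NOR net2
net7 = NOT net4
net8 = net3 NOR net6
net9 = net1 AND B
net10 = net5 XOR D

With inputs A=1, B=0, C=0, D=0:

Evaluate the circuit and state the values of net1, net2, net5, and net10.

net1 = 0; net2 = 0; net5 = 1; net10 = 1

net1 = A XNOR C = 1 XNOR 0 = 0
net2 = C OR D = 0 OR 0 = 0
net5 = net2 NOR D = 0 NOR 0 = 1
net10 = net5 XOR D = 1 XOR 0 = 1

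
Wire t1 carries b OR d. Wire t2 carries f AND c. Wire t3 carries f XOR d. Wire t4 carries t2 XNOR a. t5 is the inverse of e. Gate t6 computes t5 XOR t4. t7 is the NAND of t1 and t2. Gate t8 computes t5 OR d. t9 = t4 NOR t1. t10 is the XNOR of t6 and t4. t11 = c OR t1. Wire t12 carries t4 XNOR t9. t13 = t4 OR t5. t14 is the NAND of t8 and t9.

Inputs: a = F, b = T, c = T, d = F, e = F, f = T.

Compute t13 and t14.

t1 = b OR d = T OR F = T
t2 = f AND c = T AND T = T
t4 = t2 XNOR a = T XNOR F = F
t5 = NOT e = NOT F = T
t8 = t5 OR d = T OR F = T
t9 = t4 NOR t1 = F NOR T = F
t13 = t4 OR t5 = F OR T = T
t14 = t8 NAND t9 = T NAND F = T

t13 = T, t14 = T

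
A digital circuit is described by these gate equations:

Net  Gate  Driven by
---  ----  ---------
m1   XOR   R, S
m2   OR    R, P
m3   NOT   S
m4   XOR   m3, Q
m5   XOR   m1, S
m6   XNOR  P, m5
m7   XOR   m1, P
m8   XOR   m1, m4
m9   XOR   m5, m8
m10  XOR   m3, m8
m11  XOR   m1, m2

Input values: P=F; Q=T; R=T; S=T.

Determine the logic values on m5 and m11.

m1 = R XOR S = T XOR T = F
m2 = R OR P = T OR F = T
m5 = m1 XOR S = F XOR T = T
m11 = m1 XOR m2 = F XOR T = T

m5 = T; m11 = T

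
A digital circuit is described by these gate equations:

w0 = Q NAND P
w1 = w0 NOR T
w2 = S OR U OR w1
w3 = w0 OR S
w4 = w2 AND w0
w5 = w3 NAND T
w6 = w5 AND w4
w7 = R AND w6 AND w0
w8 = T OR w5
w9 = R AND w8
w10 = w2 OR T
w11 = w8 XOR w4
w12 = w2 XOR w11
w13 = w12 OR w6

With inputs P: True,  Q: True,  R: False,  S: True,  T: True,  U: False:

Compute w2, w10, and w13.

w0 = Q NAND P = True NAND True = False
w1 = w0 NOR T = False NOR True = False
w2 = S OR U OR w1 = True OR False OR False = True
w3 = w0 OR S = False OR True = True
w4 = w2 AND w0 = True AND False = False
w5 = w3 NAND T = True NAND True = False
w6 = w5 AND w4 = False AND False = False
w8 = T OR w5 = True OR False = True
w10 = w2 OR T = True OR True = True
w11 = w8 XOR w4 = True XOR False = True
w12 = w2 XOR w11 = True XOR True = False
w13 = w12 OR w6 = False OR False = False

w2 = True; w10 = True; w13 = False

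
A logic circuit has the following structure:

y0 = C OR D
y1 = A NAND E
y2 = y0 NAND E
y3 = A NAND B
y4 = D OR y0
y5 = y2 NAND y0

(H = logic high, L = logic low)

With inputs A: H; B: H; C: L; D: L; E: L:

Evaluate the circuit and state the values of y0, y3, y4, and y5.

y0 = C OR D = L OR L = L
y2 = y0 NAND E = L NAND L = H
y3 = A NAND B = H NAND H = L
y4 = D OR y0 = L OR L = L
y5 = y2 NAND y0 = H NAND L = H

y0 = L  y3 = L  y4 = L  y5 = H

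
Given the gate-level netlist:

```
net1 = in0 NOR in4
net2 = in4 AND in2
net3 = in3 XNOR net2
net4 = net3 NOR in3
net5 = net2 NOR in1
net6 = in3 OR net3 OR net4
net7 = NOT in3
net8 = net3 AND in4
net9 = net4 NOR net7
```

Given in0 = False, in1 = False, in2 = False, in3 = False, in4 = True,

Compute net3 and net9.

net3 = True  net9 = False

net2 = in4 AND in2 = True AND False = False
net3 = in3 XNOR net2 = False XNOR False = True
net4 = net3 NOR in3 = True NOR False = False
net7 = NOT in3 = NOT False = True
net9 = net4 NOR net7 = False NOR True = False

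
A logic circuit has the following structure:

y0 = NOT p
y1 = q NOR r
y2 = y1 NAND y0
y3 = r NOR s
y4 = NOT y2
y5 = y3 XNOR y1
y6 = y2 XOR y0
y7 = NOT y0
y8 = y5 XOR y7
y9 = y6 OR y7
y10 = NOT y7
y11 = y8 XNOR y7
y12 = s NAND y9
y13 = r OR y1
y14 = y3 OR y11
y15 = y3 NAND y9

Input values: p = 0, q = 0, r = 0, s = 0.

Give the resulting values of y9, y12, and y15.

y9 = 1, y12 = 1, y15 = 0

y0 = NOT p = NOT 0 = 1
y1 = q NOR r = 0 NOR 0 = 1
y2 = y1 NAND y0 = 1 NAND 1 = 0
y3 = r NOR s = 0 NOR 0 = 1
y6 = y2 XOR y0 = 0 XOR 1 = 1
y7 = NOT y0 = NOT 1 = 0
y9 = y6 OR y7 = 1 OR 0 = 1
y12 = s NAND y9 = 0 NAND 1 = 1
y15 = y3 NAND y9 = 1 NAND 1 = 0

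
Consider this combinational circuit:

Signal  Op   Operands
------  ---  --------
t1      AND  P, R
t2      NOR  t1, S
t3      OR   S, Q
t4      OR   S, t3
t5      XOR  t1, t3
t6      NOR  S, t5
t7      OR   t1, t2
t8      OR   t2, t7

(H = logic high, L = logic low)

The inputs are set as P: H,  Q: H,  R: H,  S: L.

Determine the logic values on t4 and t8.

t4 = H; t8 = H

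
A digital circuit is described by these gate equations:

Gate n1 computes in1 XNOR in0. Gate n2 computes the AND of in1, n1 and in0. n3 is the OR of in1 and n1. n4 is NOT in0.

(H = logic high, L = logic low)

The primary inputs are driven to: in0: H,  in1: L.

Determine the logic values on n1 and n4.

n1 = L, n4 = L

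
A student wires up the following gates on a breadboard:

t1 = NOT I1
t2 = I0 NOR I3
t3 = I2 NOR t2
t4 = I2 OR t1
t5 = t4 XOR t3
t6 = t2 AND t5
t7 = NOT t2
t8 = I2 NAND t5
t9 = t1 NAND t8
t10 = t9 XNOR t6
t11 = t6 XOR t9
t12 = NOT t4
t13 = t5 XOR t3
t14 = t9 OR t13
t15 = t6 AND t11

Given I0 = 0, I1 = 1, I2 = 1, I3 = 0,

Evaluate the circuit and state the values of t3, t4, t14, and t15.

t1 = NOT I1 = NOT 1 = 0
t2 = I0 NOR I3 = 0 NOR 0 = 1
t3 = I2 NOR t2 = 1 NOR 1 = 0
t4 = I2 OR t1 = 1 OR 0 = 1
t5 = t4 XOR t3 = 1 XOR 0 = 1
t6 = t2 AND t5 = 1 AND 1 = 1
t8 = I2 NAND t5 = 1 NAND 1 = 0
t9 = t1 NAND t8 = 0 NAND 0 = 1
t11 = t6 XOR t9 = 1 XOR 1 = 0
t13 = t5 XOR t3 = 1 XOR 0 = 1
t14 = t9 OR t13 = 1 OR 1 = 1
t15 = t6 AND t11 = 1 AND 0 = 0

t3 = 0; t4 = 1; t14 = 1; t15 = 0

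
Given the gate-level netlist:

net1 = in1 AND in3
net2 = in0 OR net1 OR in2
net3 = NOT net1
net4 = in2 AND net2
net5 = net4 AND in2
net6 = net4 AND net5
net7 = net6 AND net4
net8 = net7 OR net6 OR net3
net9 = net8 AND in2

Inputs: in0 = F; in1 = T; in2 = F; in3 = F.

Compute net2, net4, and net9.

net2 = F, net4 = F, net9 = F

net1 = in1 AND in3 = T AND F = F
net2 = in0 OR net1 OR in2 = F OR F OR F = F
net3 = NOT net1 = NOT F = T
net4 = in2 AND net2 = F AND F = F
net5 = net4 AND in2 = F AND F = F
net6 = net4 AND net5 = F AND F = F
net7 = net6 AND net4 = F AND F = F
net8 = net7 OR net6 OR net3 = F OR F OR T = T
net9 = net8 AND in2 = T AND F = F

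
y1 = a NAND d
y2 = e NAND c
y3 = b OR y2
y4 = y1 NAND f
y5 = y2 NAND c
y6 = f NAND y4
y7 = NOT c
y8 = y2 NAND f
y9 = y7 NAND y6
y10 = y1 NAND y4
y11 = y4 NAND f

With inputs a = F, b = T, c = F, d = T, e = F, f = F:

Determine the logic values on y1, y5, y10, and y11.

y1 = T; y5 = T; y10 = F; y11 = T

y1 = a NAND d = F NAND T = T
y2 = e NAND c = F NAND F = T
y4 = y1 NAND f = T NAND F = T
y5 = y2 NAND c = T NAND F = T
y10 = y1 NAND y4 = T NAND T = F
y11 = y4 NAND f = T NAND F = T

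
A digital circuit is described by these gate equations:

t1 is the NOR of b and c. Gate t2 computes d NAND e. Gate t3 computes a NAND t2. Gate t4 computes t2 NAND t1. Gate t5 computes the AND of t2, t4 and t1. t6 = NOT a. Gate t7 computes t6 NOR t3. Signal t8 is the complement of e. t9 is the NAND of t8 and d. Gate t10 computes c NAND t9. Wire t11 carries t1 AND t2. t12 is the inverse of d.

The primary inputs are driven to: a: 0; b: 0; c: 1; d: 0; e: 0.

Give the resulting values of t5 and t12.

t5 = 0, t12 = 1

t1 = b NOR c = 0 NOR 1 = 0
t2 = d NAND e = 0 NAND 0 = 1
t4 = t2 NAND t1 = 1 NAND 0 = 1
t5 = t2 AND t4 AND t1 = 1 AND 1 AND 0 = 0
t12 = NOT d = NOT 0 = 1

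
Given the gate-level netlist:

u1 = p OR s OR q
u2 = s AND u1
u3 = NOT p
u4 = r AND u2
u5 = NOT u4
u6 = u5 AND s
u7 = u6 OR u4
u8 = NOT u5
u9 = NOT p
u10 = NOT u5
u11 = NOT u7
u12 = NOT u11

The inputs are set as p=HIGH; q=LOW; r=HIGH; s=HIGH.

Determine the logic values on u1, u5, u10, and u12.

u1 = HIGH, u5 = LOW, u10 = HIGH, u12 = HIGH

u1 = p OR s OR q = HIGH OR HIGH OR LOW = HIGH
u2 = s AND u1 = HIGH AND HIGH = HIGH
u4 = r AND u2 = HIGH AND HIGH = HIGH
u5 = NOT u4 = NOT HIGH = LOW
u6 = u5 AND s = LOW AND HIGH = LOW
u7 = u6 OR u4 = LOW OR HIGH = HIGH
u10 = NOT u5 = NOT LOW = HIGH
u11 = NOT u7 = NOT HIGH = LOW
u12 = NOT u11 = NOT LOW = HIGH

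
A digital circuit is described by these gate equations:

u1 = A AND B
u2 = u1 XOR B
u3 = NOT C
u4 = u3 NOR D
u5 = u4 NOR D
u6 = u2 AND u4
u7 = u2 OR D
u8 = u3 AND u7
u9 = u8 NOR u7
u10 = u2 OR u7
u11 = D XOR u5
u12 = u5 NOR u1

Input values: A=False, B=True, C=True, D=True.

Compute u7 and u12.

u7 = True, u12 = True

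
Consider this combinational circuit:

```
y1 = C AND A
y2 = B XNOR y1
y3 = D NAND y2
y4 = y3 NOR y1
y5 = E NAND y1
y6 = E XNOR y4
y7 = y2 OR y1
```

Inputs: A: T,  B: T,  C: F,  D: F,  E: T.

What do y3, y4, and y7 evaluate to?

y1 = C AND A = F AND T = F
y2 = B XNOR y1 = T XNOR F = F
y3 = D NAND y2 = F NAND F = T
y4 = y3 NOR y1 = T NOR F = F
y7 = y2 OR y1 = F OR F = F

y3 = T; y4 = F; y7 = F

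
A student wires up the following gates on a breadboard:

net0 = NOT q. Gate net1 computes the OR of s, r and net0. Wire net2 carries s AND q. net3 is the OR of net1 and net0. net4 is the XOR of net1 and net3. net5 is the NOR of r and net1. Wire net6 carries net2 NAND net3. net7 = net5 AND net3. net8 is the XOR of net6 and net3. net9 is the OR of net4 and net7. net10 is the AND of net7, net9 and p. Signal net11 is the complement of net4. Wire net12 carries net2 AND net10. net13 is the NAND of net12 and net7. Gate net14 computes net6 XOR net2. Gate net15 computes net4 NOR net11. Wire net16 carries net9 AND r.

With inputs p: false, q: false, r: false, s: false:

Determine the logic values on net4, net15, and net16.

net4 = false, net15 = false, net16 = false

net0 = NOT q = NOT false = true
net1 = s OR r OR net0 = false OR false OR true = true
net3 = net1 OR net0 = true OR true = true
net4 = net1 XOR net3 = true XOR true = false
net5 = r NOR net1 = false NOR true = false
net7 = net5 AND net3 = false AND true = false
net9 = net4 OR net7 = false OR false = false
net11 = NOT net4 = NOT false = true
net15 = net4 NOR net11 = false NOR true = false
net16 = net9 AND r = false AND false = false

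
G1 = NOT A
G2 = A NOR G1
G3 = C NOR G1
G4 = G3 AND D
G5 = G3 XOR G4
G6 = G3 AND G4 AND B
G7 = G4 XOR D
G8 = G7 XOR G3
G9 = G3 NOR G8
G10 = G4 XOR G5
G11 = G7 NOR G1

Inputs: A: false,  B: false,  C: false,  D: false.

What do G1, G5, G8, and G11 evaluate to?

G1 = NOT A = NOT false = true
G3 = C NOR G1 = false NOR true = false
G4 = G3 AND D = false AND false = false
G5 = G3 XOR G4 = false XOR false = false
G7 = G4 XOR D = false XOR false = false
G8 = G7 XOR G3 = false XOR false = false
G11 = G7 NOR G1 = false NOR true = false

G1 = true, G5 = false, G8 = false, G11 = false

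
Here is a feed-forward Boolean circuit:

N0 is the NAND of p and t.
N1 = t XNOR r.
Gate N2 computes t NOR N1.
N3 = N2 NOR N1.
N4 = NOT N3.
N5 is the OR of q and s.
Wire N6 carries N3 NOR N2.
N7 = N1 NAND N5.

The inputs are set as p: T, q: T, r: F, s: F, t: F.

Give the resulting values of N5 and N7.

N1 = t XNOR r = F XNOR F = T
N5 = q OR s = T OR F = T
N7 = N1 NAND N5 = T NAND T = F

N5 = T, N7 = F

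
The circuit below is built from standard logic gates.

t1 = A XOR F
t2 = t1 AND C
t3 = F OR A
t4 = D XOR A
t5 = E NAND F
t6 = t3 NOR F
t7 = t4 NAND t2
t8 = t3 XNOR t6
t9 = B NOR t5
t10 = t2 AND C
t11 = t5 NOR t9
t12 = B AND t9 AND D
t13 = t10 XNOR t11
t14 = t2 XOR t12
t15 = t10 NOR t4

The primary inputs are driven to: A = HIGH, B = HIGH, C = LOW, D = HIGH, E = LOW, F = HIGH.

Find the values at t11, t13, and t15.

t11 = LOW, t13 = HIGH, t15 = HIGH

t1 = A XOR F = HIGH XOR HIGH = LOW
t2 = t1 AND C = LOW AND LOW = LOW
t4 = D XOR A = HIGH XOR HIGH = LOW
t5 = E NAND F = LOW NAND HIGH = HIGH
t9 = B NOR t5 = HIGH NOR HIGH = LOW
t10 = t2 AND C = LOW AND LOW = LOW
t11 = t5 NOR t9 = HIGH NOR LOW = LOW
t13 = t10 XNOR t11 = LOW XNOR LOW = HIGH
t15 = t10 NOR t4 = LOW NOR LOW = HIGH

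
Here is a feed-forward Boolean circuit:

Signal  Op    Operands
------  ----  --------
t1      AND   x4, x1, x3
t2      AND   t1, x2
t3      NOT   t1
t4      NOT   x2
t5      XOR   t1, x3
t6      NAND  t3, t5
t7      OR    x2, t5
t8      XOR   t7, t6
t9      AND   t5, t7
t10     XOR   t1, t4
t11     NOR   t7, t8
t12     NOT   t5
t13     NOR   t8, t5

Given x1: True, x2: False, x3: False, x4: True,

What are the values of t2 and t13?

t2 = False, t13 = False

t1 = x4 AND x1 AND x3 = True AND True AND False = False
t2 = t1 AND x2 = False AND False = False
t3 = NOT t1 = NOT False = True
t5 = t1 XOR x3 = False XOR False = False
t6 = t3 NAND t5 = True NAND False = True
t7 = x2 OR t5 = False OR False = False
t8 = t7 XOR t6 = False XOR True = True
t13 = t8 NOR t5 = True NOR False = False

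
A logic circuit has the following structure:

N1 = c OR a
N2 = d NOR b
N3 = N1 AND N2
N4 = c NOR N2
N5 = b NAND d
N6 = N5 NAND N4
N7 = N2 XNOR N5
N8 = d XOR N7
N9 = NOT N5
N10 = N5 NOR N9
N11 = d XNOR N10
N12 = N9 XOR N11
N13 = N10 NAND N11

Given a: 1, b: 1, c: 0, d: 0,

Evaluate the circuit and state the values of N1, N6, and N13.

N1 = 1  N6 = 0  N13 = 1

N1 = c OR a = 0 OR 1 = 1
N2 = d NOR b = 0 NOR 1 = 0
N4 = c NOR N2 = 0 NOR 0 = 1
N5 = b NAND d = 1 NAND 0 = 1
N6 = N5 NAND N4 = 1 NAND 1 = 0
N9 = NOT N5 = NOT 1 = 0
N10 = N5 NOR N9 = 1 NOR 0 = 0
N11 = d XNOR N10 = 0 XNOR 0 = 1
N13 = N10 NAND N11 = 0 NAND 1 = 1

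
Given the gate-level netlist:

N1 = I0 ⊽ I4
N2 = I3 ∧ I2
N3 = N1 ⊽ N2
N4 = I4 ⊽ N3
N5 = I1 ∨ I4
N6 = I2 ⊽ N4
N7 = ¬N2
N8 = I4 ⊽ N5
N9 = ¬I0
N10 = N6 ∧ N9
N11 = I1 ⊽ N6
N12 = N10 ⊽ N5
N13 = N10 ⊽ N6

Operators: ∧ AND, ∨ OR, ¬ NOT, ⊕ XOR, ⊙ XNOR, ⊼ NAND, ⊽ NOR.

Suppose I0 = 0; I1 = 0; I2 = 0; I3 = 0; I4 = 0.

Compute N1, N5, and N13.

N1 = I0 NOR I4 = 0 NOR 0 = 1
N2 = I3 AND I2 = 0 AND 0 = 0
N3 = N1 NOR N2 = 1 NOR 0 = 0
N4 = I4 NOR N3 = 0 NOR 0 = 1
N5 = I1 OR I4 = 0 OR 0 = 0
N6 = I2 NOR N4 = 0 NOR 1 = 0
N9 = NOT I0 = NOT 0 = 1
N10 = N6 AND N9 = 0 AND 1 = 0
N13 = N10 NOR N6 = 0 NOR 0 = 1

N1 = 1  N5 = 0  N13 = 1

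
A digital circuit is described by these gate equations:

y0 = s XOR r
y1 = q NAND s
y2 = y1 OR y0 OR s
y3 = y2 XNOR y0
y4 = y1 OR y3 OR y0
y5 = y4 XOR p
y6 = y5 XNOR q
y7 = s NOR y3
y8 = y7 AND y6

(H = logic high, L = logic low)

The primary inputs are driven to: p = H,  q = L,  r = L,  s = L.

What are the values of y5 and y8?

y5 = L, y8 = H

y0 = s XOR r = L XOR L = L
y1 = q NAND s = L NAND L = H
y2 = y1 OR y0 OR s = H OR L OR L = H
y3 = y2 XNOR y0 = H XNOR L = L
y4 = y1 OR y3 OR y0 = H OR L OR L = H
y5 = y4 XOR p = H XOR H = L
y6 = y5 XNOR q = L XNOR L = H
y7 = s NOR y3 = L NOR L = H
y8 = y7 AND y6 = H AND H = H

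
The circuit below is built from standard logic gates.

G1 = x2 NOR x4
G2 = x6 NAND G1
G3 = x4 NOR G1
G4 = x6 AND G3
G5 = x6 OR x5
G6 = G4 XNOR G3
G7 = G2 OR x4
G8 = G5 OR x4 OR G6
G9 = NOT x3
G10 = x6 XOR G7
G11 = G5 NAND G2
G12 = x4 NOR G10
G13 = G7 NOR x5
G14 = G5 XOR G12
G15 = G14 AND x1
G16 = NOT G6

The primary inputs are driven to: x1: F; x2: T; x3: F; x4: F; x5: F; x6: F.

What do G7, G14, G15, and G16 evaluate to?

G1 = x2 NOR x4 = T NOR F = F
G2 = x6 NAND G1 = F NAND F = T
G3 = x4 NOR G1 = F NOR F = T
G4 = x6 AND G3 = F AND T = F
G5 = x6 OR x5 = F OR F = F
G6 = G4 XNOR G3 = F XNOR T = F
G7 = G2 OR x4 = T OR F = T
G10 = x6 XOR G7 = F XOR T = T
G12 = x4 NOR G10 = F NOR T = F
G14 = G5 XOR G12 = F XOR F = F
G15 = G14 AND x1 = F AND F = F
G16 = NOT G6 = NOT F = T

G7 = T, G14 = F, G15 = F, G16 = T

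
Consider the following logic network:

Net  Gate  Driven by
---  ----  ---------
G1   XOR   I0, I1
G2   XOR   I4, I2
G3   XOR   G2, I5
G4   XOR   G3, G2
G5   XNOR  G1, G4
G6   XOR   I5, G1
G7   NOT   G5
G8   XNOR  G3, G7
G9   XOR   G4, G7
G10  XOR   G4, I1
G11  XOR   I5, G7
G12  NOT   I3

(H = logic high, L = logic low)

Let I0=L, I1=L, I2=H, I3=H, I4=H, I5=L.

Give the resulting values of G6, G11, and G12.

G6 = L, G11 = L, G12 = L

G1 = I0 XOR I1 = L XOR L = L
G2 = I4 XOR I2 = H XOR H = L
G3 = G2 XOR I5 = L XOR L = L
G4 = G3 XOR G2 = L XOR L = L
G5 = G1 XNOR G4 = L XNOR L = H
G6 = I5 XOR G1 = L XOR L = L
G7 = NOT G5 = NOT H = L
G11 = I5 XOR G7 = L XOR L = L
G12 = NOT I3 = NOT H = L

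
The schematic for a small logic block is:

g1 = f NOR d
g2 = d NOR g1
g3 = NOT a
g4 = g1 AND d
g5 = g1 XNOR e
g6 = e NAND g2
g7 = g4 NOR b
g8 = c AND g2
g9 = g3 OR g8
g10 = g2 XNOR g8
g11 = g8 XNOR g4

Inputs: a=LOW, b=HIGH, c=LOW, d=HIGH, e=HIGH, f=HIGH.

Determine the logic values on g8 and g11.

g8 = LOW, g11 = HIGH

g1 = f NOR d = HIGH NOR HIGH = LOW
g2 = d NOR g1 = HIGH NOR LOW = LOW
g4 = g1 AND d = LOW AND HIGH = LOW
g8 = c AND g2 = LOW AND LOW = LOW
g11 = g8 XNOR g4 = LOW XNOR LOW = HIGH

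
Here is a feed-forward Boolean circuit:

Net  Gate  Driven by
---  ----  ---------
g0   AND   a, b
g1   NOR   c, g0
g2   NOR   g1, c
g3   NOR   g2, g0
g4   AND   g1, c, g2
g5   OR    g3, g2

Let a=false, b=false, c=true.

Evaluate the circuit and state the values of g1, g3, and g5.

g0 = a AND b = false AND false = false
g1 = c NOR g0 = true NOR false = false
g2 = g1 NOR c = false NOR true = false
g3 = g2 NOR g0 = false NOR false = true
g5 = g3 OR g2 = true OR false = true

g1 = false  g3 = true  g5 = true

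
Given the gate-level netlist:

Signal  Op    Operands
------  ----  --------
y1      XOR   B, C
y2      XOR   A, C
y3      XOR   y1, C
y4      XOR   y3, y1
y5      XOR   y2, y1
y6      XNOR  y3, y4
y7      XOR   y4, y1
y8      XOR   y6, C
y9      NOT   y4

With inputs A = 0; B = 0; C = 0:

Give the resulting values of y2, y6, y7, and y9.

y2 = 0, y6 = 1, y7 = 0, y9 = 1

y1 = B XOR C = 0 XOR 0 = 0
y2 = A XOR C = 0 XOR 0 = 0
y3 = y1 XOR C = 0 XOR 0 = 0
y4 = y3 XOR y1 = 0 XOR 0 = 0
y6 = y3 XNOR y4 = 0 XNOR 0 = 1
y7 = y4 XOR y1 = 0 XOR 0 = 0
y9 = NOT y4 = NOT 0 = 1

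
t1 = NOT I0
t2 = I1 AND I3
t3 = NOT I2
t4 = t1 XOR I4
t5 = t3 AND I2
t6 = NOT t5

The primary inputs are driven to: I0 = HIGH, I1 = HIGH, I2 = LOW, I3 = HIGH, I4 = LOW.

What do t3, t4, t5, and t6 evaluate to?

t3 = HIGH; t4 = LOW; t5 = LOW; t6 = HIGH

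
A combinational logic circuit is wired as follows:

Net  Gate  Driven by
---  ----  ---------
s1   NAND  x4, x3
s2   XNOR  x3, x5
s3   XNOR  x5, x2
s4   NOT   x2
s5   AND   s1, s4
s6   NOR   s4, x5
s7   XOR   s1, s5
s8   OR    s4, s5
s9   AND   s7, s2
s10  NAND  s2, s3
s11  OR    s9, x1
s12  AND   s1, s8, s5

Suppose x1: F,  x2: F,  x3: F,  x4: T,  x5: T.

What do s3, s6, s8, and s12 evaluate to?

s3 = F, s6 = F, s8 = T, s12 = T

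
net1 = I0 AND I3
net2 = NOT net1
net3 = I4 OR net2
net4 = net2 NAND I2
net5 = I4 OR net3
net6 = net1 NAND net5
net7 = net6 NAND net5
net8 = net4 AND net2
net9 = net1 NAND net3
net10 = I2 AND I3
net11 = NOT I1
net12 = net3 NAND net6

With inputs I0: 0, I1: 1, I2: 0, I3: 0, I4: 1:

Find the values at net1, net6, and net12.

net1 = I0 AND I3 = 0 AND 0 = 0
net2 = NOT net1 = NOT 0 = 1
net3 = I4 OR net2 = 1 OR 1 = 1
net5 = I4 OR net3 = 1 OR 1 = 1
net6 = net1 NAND net5 = 0 NAND 1 = 1
net12 = net3 NAND net6 = 1 NAND 1 = 0

net1 = 0, net6 = 1, net12 = 0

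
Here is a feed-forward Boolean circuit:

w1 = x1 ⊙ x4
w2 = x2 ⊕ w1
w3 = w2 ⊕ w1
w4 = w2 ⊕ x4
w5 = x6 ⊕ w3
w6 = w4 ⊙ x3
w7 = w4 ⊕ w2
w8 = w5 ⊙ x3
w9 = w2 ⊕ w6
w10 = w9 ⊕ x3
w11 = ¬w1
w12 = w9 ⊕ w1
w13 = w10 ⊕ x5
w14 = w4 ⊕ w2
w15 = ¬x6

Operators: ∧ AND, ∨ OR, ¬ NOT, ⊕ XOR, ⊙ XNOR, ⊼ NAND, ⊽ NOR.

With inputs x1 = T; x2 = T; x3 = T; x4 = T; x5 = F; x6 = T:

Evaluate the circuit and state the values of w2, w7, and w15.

w2 = F, w7 = T, w15 = F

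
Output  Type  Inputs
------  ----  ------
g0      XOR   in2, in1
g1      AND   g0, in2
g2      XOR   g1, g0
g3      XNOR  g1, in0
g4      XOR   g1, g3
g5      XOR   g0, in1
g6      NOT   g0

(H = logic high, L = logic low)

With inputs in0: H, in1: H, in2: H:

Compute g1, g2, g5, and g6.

g1 = L; g2 = L; g5 = H; g6 = H

g0 = in2 XOR in1 = H XOR H = L
g1 = g0 AND in2 = L AND H = L
g2 = g1 XOR g0 = L XOR L = L
g5 = g0 XOR in1 = L XOR H = H
g6 = NOT g0 = NOT L = H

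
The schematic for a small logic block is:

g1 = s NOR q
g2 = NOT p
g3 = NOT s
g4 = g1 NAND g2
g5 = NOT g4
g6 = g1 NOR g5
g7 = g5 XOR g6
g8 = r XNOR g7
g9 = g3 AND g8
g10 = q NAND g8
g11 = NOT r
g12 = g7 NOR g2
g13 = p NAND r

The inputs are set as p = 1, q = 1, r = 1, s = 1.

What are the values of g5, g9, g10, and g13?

g5 = 0, g9 = 0, g10 = 0, g13 = 0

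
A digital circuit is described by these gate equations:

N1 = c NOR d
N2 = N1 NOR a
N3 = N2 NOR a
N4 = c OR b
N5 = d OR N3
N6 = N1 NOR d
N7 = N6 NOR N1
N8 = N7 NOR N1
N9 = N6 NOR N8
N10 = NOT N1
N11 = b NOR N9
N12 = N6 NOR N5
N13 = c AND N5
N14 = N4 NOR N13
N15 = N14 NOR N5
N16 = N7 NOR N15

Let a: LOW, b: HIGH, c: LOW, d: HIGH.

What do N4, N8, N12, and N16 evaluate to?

N4 = HIGH, N8 = LOW, N12 = LOW, N16 = LOW

N1 = c NOR d = LOW NOR HIGH = LOW
N2 = N1 NOR a = LOW NOR LOW = HIGH
N3 = N2 NOR a = HIGH NOR LOW = LOW
N4 = c OR b = LOW OR HIGH = HIGH
N5 = d OR N3 = HIGH OR LOW = HIGH
N6 = N1 NOR d = LOW NOR HIGH = LOW
N7 = N6 NOR N1 = LOW NOR LOW = HIGH
N8 = N7 NOR N1 = HIGH NOR LOW = LOW
N12 = N6 NOR N5 = LOW NOR HIGH = LOW
N13 = c AND N5 = LOW AND HIGH = LOW
N14 = N4 NOR N13 = HIGH NOR LOW = LOW
N15 = N14 NOR N5 = LOW NOR HIGH = LOW
N16 = N7 NOR N15 = HIGH NOR LOW = LOW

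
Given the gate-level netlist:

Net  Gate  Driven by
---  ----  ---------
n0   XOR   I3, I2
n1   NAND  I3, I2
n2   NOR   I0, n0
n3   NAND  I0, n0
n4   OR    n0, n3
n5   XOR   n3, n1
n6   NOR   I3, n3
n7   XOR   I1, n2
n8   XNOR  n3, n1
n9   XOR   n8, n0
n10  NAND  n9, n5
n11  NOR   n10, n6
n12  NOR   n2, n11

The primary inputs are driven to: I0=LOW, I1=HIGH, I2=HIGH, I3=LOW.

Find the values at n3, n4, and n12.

n0 = I3 XOR I2 = LOW XOR HIGH = HIGH
n1 = I3 NAND I2 = LOW NAND HIGH = HIGH
n2 = I0 NOR n0 = LOW NOR HIGH = LOW
n3 = I0 NAND n0 = LOW NAND HIGH = HIGH
n4 = n0 OR n3 = HIGH OR HIGH = HIGH
n5 = n3 XOR n1 = HIGH XOR HIGH = LOW
n6 = I3 NOR n3 = LOW NOR HIGH = LOW
n8 = n3 XNOR n1 = HIGH XNOR HIGH = HIGH
n9 = n8 XOR n0 = HIGH XOR HIGH = LOW
n10 = n9 NAND n5 = LOW NAND LOW = HIGH
n11 = n10 NOR n6 = HIGH NOR LOW = LOW
n12 = n2 NOR n11 = LOW NOR LOW = HIGH

n3 = HIGH; n4 = HIGH; n12 = HIGH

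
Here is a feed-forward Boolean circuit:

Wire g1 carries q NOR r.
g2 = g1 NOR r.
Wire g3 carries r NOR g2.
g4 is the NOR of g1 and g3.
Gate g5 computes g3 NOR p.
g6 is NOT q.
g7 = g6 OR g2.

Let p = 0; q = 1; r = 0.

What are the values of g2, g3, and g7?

g2 = 1, g3 = 0, g7 = 1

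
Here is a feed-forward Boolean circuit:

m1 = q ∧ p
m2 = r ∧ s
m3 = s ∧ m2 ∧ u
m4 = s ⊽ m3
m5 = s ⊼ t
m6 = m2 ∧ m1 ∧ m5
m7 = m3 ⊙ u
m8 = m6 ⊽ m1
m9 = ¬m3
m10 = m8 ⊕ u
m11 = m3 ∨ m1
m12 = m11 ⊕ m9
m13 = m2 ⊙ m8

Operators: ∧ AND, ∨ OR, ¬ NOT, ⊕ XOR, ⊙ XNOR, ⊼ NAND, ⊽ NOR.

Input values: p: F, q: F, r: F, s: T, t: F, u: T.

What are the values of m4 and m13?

m1 = q AND p = F AND F = F
m2 = r AND s = F AND T = F
m3 = s AND m2 AND u = T AND F AND T = F
m4 = s NOR m3 = T NOR F = F
m5 = s NAND t = T NAND F = T
m6 = m2 AND m1 AND m5 = F AND F AND T = F
m8 = m6 NOR m1 = F NOR F = T
m13 = m2 XNOR m8 = F XNOR T = F

m4 = F, m13 = F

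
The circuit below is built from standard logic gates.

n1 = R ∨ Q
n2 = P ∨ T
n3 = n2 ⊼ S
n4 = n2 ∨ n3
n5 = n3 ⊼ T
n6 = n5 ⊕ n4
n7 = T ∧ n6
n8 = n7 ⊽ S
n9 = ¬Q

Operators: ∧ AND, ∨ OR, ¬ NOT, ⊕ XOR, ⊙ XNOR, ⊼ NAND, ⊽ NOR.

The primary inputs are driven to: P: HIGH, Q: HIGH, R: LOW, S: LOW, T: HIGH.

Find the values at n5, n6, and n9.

n2 = P OR T = HIGH OR HIGH = HIGH
n3 = n2 NAND S = HIGH NAND LOW = HIGH
n4 = n2 OR n3 = HIGH OR HIGH = HIGH
n5 = n3 NAND T = HIGH NAND HIGH = LOW
n6 = n5 XOR n4 = LOW XOR HIGH = HIGH
n9 = NOT Q = NOT HIGH = LOW

n5 = LOW, n6 = HIGH, n9 = LOW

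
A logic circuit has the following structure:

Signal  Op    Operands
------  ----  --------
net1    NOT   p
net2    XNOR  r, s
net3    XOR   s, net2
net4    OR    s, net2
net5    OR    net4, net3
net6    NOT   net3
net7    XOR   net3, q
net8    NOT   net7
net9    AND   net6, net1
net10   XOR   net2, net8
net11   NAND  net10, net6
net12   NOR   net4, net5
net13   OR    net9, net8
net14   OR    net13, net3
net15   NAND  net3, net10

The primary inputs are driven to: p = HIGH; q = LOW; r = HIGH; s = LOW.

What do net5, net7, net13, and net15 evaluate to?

net5 = LOW, net7 = LOW, net13 = HIGH, net15 = HIGH

net1 = NOT p = NOT HIGH = LOW
net2 = r XNOR s = HIGH XNOR LOW = LOW
net3 = s XOR net2 = LOW XOR LOW = LOW
net4 = s OR net2 = LOW OR LOW = LOW
net5 = net4 OR net3 = LOW OR LOW = LOW
net6 = NOT net3 = NOT LOW = HIGH
net7 = net3 XOR q = LOW XOR LOW = LOW
net8 = NOT net7 = NOT LOW = HIGH
net9 = net6 AND net1 = HIGH AND LOW = LOW
net10 = net2 XOR net8 = LOW XOR HIGH = HIGH
net13 = net9 OR net8 = LOW OR HIGH = HIGH
net15 = net3 NAND net10 = LOW NAND HIGH = HIGH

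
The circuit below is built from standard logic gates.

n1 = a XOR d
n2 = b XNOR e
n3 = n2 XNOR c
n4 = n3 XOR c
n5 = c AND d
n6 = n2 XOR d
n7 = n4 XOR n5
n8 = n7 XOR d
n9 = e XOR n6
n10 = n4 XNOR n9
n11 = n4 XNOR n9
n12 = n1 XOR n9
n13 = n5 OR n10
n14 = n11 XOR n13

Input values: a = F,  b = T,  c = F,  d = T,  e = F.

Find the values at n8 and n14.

n2 = b XNOR e = T XNOR F = F
n3 = n2 XNOR c = F XNOR F = T
n4 = n3 XOR c = T XOR F = T
n5 = c AND d = F AND T = F
n6 = n2 XOR d = F XOR T = T
n7 = n4 XOR n5 = T XOR F = T
n8 = n7 XOR d = T XOR T = F
n9 = e XOR n6 = F XOR T = T
n10 = n4 XNOR n9 = T XNOR T = T
n11 = n4 XNOR n9 = T XNOR T = T
n13 = n5 OR n10 = F OR T = T
n14 = n11 XOR n13 = T XOR T = F

n8 = F; n14 = F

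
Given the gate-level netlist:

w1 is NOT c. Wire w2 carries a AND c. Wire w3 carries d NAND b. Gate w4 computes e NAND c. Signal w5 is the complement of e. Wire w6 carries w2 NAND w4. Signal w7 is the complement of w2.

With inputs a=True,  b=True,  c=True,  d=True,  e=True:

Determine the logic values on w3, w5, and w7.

w3 = False  w5 = False  w7 = False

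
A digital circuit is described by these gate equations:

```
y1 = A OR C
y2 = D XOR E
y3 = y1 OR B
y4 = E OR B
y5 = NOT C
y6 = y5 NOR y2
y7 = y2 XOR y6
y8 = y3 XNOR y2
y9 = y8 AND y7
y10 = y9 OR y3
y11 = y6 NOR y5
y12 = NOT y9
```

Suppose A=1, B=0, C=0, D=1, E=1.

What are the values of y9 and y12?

y9 = 0, y12 = 1

y1 = A OR C = 1 OR 0 = 1
y2 = D XOR E = 1 XOR 1 = 0
y3 = y1 OR B = 1 OR 0 = 1
y5 = NOT C = NOT 0 = 1
y6 = y5 NOR y2 = 1 NOR 0 = 0
y7 = y2 XOR y6 = 0 XOR 0 = 0
y8 = y3 XNOR y2 = 1 XNOR 0 = 0
y9 = y8 AND y7 = 0 AND 0 = 0
y12 = NOT y9 = NOT 0 = 1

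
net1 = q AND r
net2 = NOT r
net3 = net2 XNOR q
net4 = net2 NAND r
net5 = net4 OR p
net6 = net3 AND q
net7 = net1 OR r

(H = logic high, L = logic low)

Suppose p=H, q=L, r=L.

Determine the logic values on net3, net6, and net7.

net3 = L, net6 = L, net7 = L

net1 = q AND r = L AND L = L
net2 = NOT r = NOT L = H
net3 = net2 XNOR q = H XNOR L = L
net6 = net3 AND q = L AND L = L
net7 = net1 OR r = L OR L = L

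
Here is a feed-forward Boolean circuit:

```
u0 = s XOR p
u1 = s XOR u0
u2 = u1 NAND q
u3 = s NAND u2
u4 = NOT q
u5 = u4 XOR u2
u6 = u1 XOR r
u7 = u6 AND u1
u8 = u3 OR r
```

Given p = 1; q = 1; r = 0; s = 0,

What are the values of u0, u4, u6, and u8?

u0 = 1, u4 = 0, u6 = 1, u8 = 1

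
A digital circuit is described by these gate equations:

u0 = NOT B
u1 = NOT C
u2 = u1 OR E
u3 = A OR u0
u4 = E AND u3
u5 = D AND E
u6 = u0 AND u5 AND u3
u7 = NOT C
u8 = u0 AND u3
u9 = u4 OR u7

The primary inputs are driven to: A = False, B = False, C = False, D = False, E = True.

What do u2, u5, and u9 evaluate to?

u0 = NOT B = NOT False = True
u1 = NOT C = NOT False = True
u2 = u1 OR E = True OR True = True
u3 = A OR u0 = False OR True = True
u4 = E AND u3 = True AND True = True
u5 = D AND E = False AND True = False
u7 = NOT C = NOT False = True
u9 = u4 OR u7 = True OR True = True

u2 = True; u5 = False; u9 = True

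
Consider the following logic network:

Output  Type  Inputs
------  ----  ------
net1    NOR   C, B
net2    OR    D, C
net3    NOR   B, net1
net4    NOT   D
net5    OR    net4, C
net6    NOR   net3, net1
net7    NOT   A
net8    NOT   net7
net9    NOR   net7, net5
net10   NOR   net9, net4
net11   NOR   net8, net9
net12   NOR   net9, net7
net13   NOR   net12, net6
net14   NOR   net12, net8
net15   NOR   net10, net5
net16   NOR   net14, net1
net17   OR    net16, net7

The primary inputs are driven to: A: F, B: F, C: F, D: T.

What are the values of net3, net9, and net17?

net1 = C NOR B = F NOR F = T
net3 = B NOR net1 = F NOR T = F
net4 = NOT D = NOT T = F
net5 = net4 OR C = F OR F = F
net7 = NOT A = NOT F = T
net8 = NOT net7 = NOT T = F
net9 = net7 NOR net5 = T NOR F = F
net12 = net9 NOR net7 = F NOR T = F
net14 = net12 NOR net8 = F NOR F = T
net16 = net14 NOR net1 = T NOR T = F
net17 = net16 OR net7 = F OR T = T

net3 = F, net9 = F, net17 = T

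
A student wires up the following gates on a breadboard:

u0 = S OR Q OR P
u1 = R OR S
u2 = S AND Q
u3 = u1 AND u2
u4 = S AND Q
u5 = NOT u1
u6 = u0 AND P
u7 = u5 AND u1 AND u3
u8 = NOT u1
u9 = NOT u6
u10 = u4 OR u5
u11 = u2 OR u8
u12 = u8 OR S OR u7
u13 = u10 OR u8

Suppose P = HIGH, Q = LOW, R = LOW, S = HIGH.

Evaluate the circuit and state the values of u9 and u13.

u9 = LOW  u13 = LOW

u0 = S OR Q OR P = HIGH OR LOW OR HIGH = HIGH
u1 = R OR S = LOW OR HIGH = HIGH
u4 = S AND Q = HIGH AND LOW = LOW
u5 = NOT u1 = NOT HIGH = LOW
u6 = u0 AND P = HIGH AND HIGH = HIGH
u8 = NOT u1 = NOT HIGH = LOW
u9 = NOT u6 = NOT HIGH = LOW
u10 = u4 OR u5 = LOW OR LOW = LOW
u13 = u10 OR u8 = LOW OR LOW = LOW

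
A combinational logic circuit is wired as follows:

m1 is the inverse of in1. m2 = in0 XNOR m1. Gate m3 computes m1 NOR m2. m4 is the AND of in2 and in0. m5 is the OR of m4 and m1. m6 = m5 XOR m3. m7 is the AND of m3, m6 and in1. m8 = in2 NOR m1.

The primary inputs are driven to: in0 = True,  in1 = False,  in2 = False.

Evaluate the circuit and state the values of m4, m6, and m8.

m1 = NOT in1 = NOT False = True
m2 = in0 XNOR m1 = True XNOR True = True
m3 = m1 NOR m2 = True NOR True = False
m4 = in2 AND in0 = False AND True = False
m5 = m4 OR m1 = False OR True = True
m6 = m5 XOR m3 = True XOR False = True
m8 = in2 NOR m1 = False NOR True = False

m4 = False, m6 = True, m8 = False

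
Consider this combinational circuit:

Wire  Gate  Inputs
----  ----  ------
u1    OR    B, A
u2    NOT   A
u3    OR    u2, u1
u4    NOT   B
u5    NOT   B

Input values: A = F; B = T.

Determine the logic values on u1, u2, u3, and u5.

u1 = B OR A = T OR F = T
u2 = NOT A = NOT F = T
u3 = u2 OR u1 = T OR T = T
u5 = NOT B = NOT T = F

u1 = T, u2 = T, u3 = T, u5 = F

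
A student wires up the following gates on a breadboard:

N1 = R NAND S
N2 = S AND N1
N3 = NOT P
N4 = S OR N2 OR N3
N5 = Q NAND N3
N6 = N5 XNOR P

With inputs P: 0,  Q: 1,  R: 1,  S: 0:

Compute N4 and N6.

N4 = 1, N6 = 1

N1 = R NAND S = 1 NAND 0 = 1
N2 = S AND N1 = 0 AND 1 = 0
N3 = NOT P = NOT 0 = 1
N4 = S OR N2 OR N3 = 0 OR 0 OR 1 = 1
N5 = Q NAND N3 = 1 NAND 1 = 0
N6 = N5 XNOR P = 0 XNOR 0 = 1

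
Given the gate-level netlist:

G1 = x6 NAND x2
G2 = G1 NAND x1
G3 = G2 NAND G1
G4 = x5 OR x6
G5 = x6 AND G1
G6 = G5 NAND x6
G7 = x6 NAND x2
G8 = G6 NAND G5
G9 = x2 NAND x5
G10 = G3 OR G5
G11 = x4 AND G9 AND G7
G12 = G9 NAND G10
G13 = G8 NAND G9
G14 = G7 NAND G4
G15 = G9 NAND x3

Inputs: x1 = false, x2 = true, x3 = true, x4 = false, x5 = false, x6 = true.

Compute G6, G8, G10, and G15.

G6 = true, G8 = true, G10 = true, G15 = false

G1 = x6 NAND x2 = true NAND true = false
G2 = G1 NAND x1 = false NAND false = true
G3 = G2 NAND G1 = true NAND false = true
G5 = x6 AND G1 = true AND false = false
G6 = G5 NAND x6 = false NAND true = true
G8 = G6 NAND G5 = true NAND false = true
G9 = x2 NAND x5 = true NAND false = true
G10 = G3 OR G5 = true OR false = true
G15 = G9 NAND x3 = true NAND true = false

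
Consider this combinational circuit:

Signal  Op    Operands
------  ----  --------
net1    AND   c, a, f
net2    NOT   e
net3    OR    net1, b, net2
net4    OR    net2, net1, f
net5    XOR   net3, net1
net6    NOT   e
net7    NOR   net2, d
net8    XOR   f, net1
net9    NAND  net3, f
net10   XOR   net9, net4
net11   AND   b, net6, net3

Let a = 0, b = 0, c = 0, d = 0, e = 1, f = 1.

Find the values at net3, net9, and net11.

net3 = 0; net9 = 1; net11 = 0

net1 = c AND a AND f = 0 AND 0 AND 1 = 0
net2 = NOT e = NOT 1 = 0
net3 = net1 OR b OR net2 = 0 OR 0 OR 0 = 0
net6 = NOT e = NOT 1 = 0
net9 = net3 NAND f = 0 NAND 1 = 1
net11 = b AND net6 AND net3 = 0 AND 0 AND 0 = 0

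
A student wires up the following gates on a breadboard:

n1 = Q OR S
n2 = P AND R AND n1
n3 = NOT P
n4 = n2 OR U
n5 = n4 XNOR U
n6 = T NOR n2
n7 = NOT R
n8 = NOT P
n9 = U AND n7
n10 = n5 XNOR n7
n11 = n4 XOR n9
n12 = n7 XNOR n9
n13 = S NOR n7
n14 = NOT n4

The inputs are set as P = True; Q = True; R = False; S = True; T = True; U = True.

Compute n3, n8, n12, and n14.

n3 = False; n8 = False; n12 = True; n14 = False

n1 = Q OR S = True OR True = True
n2 = P AND R AND n1 = True AND False AND True = False
n3 = NOT P = NOT True = False
n4 = n2 OR U = False OR True = True
n7 = NOT R = NOT False = True
n8 = NOT P = NOT True = False
n9 = U AND n7 = True AND True = True
n12 = n7 XNOR n9 = True XNOR True = True
n14 = NOT n4 = NOT True = False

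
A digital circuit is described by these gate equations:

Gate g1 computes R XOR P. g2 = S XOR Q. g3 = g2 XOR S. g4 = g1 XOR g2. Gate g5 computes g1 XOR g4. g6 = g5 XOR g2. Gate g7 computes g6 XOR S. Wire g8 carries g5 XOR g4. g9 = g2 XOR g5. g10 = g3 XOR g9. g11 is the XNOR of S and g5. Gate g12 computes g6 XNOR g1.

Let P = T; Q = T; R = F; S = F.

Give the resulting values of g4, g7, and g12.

g1 = R XOR P = F XOR T = T
g2 = S XOR Q = F XOR T = T
g4 = g1 XOR g2 = T XOR T = F
g5 = g1 XOR g4 = T XOR F = T
g6 = g5 XOR g2 = T XOR T = F
g7 = g6 XOR S = F XOR F = F
g12 = g6 XNOR g1 = F XNOR T = F

g4 = F, g7 = F, g12 = F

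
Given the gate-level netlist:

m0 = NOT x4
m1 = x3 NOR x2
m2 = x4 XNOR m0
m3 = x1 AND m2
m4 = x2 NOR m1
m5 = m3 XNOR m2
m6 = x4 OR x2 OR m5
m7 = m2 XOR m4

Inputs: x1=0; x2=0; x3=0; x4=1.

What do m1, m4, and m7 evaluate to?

m1 = 1, m4 = 0, m7 = 0

m0 = NOT x4 = NOT 1 = 0
m1 = x3 NOR x2 = 0 NOR 0 = 1
m2 = x4 XNOR m0 = 1 XNOR 0 = 0
m4 = x2 NOR m1 = 0 NOR 1 = 0
m7 = m2 XOR m4 = 0 XOR 0 = 0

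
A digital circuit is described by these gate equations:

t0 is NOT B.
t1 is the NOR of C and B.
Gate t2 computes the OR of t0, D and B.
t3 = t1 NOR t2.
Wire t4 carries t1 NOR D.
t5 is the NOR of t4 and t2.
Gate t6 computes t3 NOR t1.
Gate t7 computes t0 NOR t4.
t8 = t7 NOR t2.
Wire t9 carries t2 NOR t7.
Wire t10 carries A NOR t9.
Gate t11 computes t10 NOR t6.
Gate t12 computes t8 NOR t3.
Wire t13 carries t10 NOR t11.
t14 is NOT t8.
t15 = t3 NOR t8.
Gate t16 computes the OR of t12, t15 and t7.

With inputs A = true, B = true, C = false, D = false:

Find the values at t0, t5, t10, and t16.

t0 = NOT B = NOT true = false
t1 = C NOR B = false NOR true = false
t2 = t0 OR D OR B = false OR false OR true = true
t3 = t1 NOR t2 = false NOR true = false
t4 = t1 NOR D = false NOR false = true
t5 = t4 NOR t2 = true NOR true = false
t7 = t0 NOR t4 = false NOR true = false
t8 = t7 NOR t2 = false NOR true = false
t9 = t2 NOR t7 = true NOR false = false
t10 = A NOR t9 = true NOR false = false
t12 = t8 NOR t3 = false NOR false = true
t15 = t3 NOR t8 = false NOR false = true
t16 = t12 OR t15 OR t7 = true OR true OR false = true

t0 = false  t5 = false  t10 = false  t16 = true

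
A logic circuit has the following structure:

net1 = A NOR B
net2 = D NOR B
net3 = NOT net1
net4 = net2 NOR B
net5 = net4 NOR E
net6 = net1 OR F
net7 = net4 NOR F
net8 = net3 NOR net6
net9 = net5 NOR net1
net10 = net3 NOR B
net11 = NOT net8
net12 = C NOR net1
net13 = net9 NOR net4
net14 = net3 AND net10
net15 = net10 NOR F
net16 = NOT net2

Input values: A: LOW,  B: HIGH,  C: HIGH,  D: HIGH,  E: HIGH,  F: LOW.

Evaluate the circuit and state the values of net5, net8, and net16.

net1 = A NOR B = LOW NOR HIGH = LOW
net2 = D NOR B = HIGH NOR HIGH = LOW
net3 = NOT net1 = NOT LOW = HIGH
net4 = net2 NOR B = LOW NOR HIGH = LOW
net5 = net4 NOR E = LOW NOR HIGH = LOW
net6 = net1 OR F = LOW OR LOW = LOW
net8 = net3 NOR net6 = HIGH NOR LOW = LOW
net16 = NOT net2 = NOT LOW = HIGH

net5 = LOW, net8 = LOW, net16 = HIGH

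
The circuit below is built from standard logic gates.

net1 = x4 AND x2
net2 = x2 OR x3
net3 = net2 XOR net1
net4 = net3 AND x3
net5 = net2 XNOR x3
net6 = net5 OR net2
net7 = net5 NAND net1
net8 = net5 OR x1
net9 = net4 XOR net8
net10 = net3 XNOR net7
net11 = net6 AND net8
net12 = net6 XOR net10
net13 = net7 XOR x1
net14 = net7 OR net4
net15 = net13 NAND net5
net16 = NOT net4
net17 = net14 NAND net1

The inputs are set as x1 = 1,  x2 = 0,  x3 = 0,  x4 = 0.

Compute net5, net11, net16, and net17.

net1 = x4 AND x2 = 0 AND 0 = 0
net2 = x2 OR x3 = 0 OR 0 = 0
net3 = net2 XOR net1 = 0 XOR 0 = 0
net4 = net3 AND x3 = 0 AND 0 = 0
net5 = net2 XNOR x3 = 0 XNOR 0 = 1
net6 = net5 OR net2 = 1 OR 0 = 1
net7 = net5 NAND net1 = 1 NAND 0 = 1
net8 = net5 OR x1 = 1 OR 1 = 1
net11 = net6 AND net8 = 1 AND 1 = 1
net14 = net7 OR net4 = 1 OR 0 = 1
net16 = NOT net4 = NOT 0 = 1
net17 = net14 NAND net1 = 1 NAND 0 = 1

net5 = 1, net11 = 1, net16 = 1, net17 = 1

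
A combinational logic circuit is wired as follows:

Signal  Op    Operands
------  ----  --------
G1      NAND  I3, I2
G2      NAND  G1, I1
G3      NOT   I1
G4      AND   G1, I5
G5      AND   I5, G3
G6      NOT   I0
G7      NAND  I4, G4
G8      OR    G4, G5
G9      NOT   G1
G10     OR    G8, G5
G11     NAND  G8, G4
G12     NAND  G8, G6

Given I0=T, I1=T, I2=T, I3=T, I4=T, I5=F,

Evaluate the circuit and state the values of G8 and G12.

G1 = I3 NAND I2 = T NAND T = F
G3 = NOT I1 = NOT T = F
G4 = G1 AND I5 = F AND F = F
G5 = I5 AND G3 = F AND F = F
G6 = NOT I0 = NOT T = F
G8 = G4 OR G5 = F OR F = F
G12 = G8 NAND G6 = F NAND F = T

G8 = F, G12 = T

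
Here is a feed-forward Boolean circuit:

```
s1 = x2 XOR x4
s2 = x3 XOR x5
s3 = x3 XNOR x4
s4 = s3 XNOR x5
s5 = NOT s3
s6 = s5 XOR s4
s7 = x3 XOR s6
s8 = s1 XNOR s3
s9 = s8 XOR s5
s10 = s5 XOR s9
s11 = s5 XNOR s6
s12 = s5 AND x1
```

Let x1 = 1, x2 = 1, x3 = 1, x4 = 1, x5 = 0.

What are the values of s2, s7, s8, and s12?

s2 = 1  s7 = 1  s8 = 0  s12 = 0

s1 = x2 XOR x4 = 1 XOR 1 = 0
s2 = x3 XOR x5 = 1 XOR 0 = 1
s3 = x3 XNOR x4 = 1 XNOR 1 = 1
s4 = s3 XNOR x5 = 1 XNOR 0 = 0
s5 = NOT s3 = NOT 1 = 0
s6 = s5 XOR s4 = 0 XOR 0 = 0
s7 = x3 XOR s6 = 1 XOR 0 = 1
s8 = s1 XNOR s3 = 0 XNOR 1 = 0
s12 = s5 AND x1 = 0 AND 1 = 0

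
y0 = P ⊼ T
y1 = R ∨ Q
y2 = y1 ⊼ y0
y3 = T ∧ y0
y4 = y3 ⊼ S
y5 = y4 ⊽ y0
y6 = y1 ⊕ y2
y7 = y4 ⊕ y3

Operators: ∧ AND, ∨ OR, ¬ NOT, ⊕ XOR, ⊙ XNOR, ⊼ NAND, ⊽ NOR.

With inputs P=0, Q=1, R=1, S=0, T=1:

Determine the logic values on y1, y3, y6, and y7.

y1 = 1, y3 = 1, y6 = 1, y7 = 0

y0 = P NAND T = 0 NAND 1 = 1
y1 = R OR Q = 1 OR 1 = 1
y2 = y1 NAND y0 = 1 NAND 1 = 0
y3 = T AND y0 = 1 AND 1 = 1
y4 = y3 NAND S = 1 NAND 0 = 1
y6 = y1 XOR y2 = 1 XOR 0 = 1
y7 = y4 XOR y3 = 1 XOR 1 = 0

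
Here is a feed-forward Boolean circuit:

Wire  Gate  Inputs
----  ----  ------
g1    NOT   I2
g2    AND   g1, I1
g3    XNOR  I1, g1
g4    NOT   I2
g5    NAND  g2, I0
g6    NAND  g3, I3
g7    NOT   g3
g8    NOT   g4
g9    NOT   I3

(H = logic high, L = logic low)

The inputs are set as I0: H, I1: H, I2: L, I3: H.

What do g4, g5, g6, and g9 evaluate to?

g4 = H, g5 = L, g6 = L, g9 = L

g1 = NOT I2 = NOT L = H
g2 = g1 AND I1 = H AND H = H
g3 = I1 XNOR g1 = H XNOR H = H
g4 = NOT I2 = NOT L = H
g5 = g2 NAND I0 = H NAND H = L
g6 = g3 NAND I3 = H NAND H = L
g9 = NOT I3 = NOT H = L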